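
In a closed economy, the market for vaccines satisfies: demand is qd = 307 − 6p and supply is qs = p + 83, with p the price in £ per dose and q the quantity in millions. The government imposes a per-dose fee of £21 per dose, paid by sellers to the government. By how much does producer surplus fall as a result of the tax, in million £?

Without the tax, 307 − 6p = p + 83 gives 7p = 224, so p* = £32 and q* = 115.
With the tax collected from sellers, supply shifts: qs = (p − 21) + 83.
New equilibrium: consumers pay £35, sellers receive £14, q = 97. (Wedge: pb − ps = 21.)
ΔPS is the trapezoid between Q = 97 and Q = 115 of height £18: ½ · (115 + 97) · 18 = £1908.

Producer surplus falls by £1908 million.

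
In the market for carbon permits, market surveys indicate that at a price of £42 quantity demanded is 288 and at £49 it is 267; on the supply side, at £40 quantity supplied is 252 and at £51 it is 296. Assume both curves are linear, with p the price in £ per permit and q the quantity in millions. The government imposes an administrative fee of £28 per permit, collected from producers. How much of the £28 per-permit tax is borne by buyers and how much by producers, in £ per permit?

Demand slope: (267 − 288)/(49 − 42) = -3, so qd = 414 − 3p.
Supply slope: (296 − 252)/(51 − 40) = 4, so qs = 4p + 92.
Without the tax, 414 − 3p = 4p + 92 gives 7p = 322, so p* = £46 and q* = 276.
With the tax collected from producers, supply shifts: qs = 4(p − 28) + 92.
New equilibrium: buyers pay £62, producers receive £34, q = 228. (Wedge: pb − ps = 28.)
Burden on buyers: £16; on producers: £12. (They sum to £28.)

Buyers bear £16 per permit; producers bear £12 per permit.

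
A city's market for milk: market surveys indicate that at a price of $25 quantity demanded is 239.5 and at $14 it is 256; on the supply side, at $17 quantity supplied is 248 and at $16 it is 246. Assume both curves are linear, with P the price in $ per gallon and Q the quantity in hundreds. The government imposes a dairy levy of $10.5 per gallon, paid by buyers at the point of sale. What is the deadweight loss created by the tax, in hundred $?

Demand slope: (256 − 239.5)/(14 − 25) = -1.5, so Qd = 277 − 1.5P.
Supply slope: (246 − 248)/(16 − 17) = 2, so Qs = 2P + 214.
Before the tax: set 277 − 1.5P = 2P + 214 → P* = $18, Q* = 250.
With the tax collected from buyers, demand (in seller-price terms) shifts: Qd = 277 − 1.5(P + 10.5).
New equilibrium: buyers pay $24, suppliers receive $13.5, Q = 241. (Wedge: Pb − Ps = 10.5.)
Quantity falls by |ΔQ| = |250 − 241| = 9.
DWL = ½ · t · |ΔQ| = ½ · 10.5 · 9 = $47.25.

Deadweight loss = $47.25 hundred.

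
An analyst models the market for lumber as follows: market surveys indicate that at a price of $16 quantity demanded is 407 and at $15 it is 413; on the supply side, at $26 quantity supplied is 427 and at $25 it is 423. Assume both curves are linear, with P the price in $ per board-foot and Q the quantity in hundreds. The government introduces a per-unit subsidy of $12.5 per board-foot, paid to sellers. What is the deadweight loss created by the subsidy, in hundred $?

Demand slope: (413 − 407)/(15 − 16) = -6, so Qd = 503 − 6P.
Supply slope: (423 − 427)/(25 − 26) = 4, so Qs = 4P + 323.
Before the subsidy: set 503 − 6P = 4P + 323 → P* = $18, Q* = 395.
With a per-unit subsidy paid to sellers, each receives P + 12.5 per unit sold, so supply becomes Qs = 4(P + 12.5) + 323.
New equilibrium: buyers pay $13, sellers receive $25.5, Q = 425. (Wedge: Pb − Ps = −12.5.)
Quantity rises by |ΔQ| = |395 − 425| = 30.
DWL = ½ · t · |ΔQ| = ½ · 12.5 · 30 = $187.5.

Deadweight loss = $187.5 hundred.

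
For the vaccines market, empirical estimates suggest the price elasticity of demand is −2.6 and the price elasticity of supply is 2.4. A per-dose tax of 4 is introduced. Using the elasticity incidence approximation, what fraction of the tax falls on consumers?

Incidence ratio: consumers' share ≈ εs / (εs + |εd|) = 2.4 / (2.4 + 2.6) = 0.48.
Supply is the less elastic side, so consumers bear the smaller share.

Consumers' share ≈ 0.48.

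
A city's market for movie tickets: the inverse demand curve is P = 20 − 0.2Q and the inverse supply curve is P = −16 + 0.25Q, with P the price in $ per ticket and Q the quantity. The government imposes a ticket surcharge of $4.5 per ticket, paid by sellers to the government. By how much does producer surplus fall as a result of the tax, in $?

Producer surplus falls by $187.5.

Rewrite in direct form: Qd = 100 − 5P and Qs = 4P + 64.
Before the tax: set 100 − 5P = 4P + 64 → P* = $4, Q* = 80.
With the tax collected from sellers, supply shifts: Qs = 4(P − 4.5) + 64.
Solving gives Q = 70 with consumers paying $6 and sellers receiving $1.5 (the $4.5 wedge).
ΔPS is the trapezoid between Q = 70 and Q = 80 of height $2.5: ½ · (80 + 70) · 2.5 = $187.5.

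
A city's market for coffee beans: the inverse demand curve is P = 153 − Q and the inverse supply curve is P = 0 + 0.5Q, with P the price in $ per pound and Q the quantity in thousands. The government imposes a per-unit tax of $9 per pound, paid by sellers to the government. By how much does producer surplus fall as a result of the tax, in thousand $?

Rewrite in direct form: Qd = 153 − P and Qs = 2P.
Without the tax, 153 − P = 2P gives 3P = 153, so P* = $51 and Q* = 102.
With the tax collected from sellers, supply shifts: Qs = 2(P − 9).
Solving gives Q = 96 with buyers paying $57 and sellers receiving $48 (the $9 wedge).
ΔPS is the trapezoid between Q = 96 and Q = 102 of height $3: ½ · (102 + 96) · 3 = $297.

Producer surplus falls by $297 thousand.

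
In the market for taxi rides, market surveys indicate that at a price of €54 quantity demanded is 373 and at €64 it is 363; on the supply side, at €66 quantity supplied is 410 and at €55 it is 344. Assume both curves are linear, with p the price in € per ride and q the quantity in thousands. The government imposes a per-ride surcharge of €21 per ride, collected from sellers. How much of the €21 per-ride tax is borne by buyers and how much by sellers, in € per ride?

Buyers bear €18 per ride; sellers bear €3 per ride.

Demand slope: (363 − 373)/(64 − 54) = -1, so qd = 427 − p.
Supply slope: (344 − 410)/(55 − 66) = 6, so qs = 6p + 14.
Before the tax: set 427 − p = 6p + 14 → p* = €59, q* = 368.
With the tax collected from sellers, supply shifts: qs = 6(p − 21) + 14.
Solving gives q = 350 with buyers paying €77 and sellers receiving €56 (the €21 wedge).
Burden on buyers: €18; on sellers: €3. (They sum to €21.)
The less price-elastic side of the market bears the larger share of a per-unit tax.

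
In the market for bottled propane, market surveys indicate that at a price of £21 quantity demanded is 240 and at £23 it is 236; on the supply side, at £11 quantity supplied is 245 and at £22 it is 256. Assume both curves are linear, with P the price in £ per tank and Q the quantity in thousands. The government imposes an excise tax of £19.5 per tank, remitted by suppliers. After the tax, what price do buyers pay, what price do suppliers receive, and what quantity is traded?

Buyers pay £22.5; suppliers receive £3; quantity = 237.

Demand slope: (236 − 240)/(23 − 21) = -2, so Qd = 282 − 2P.
Supply slope: (256 − 245)/(22 − 11) = 1, so Qs = P + 234.
Without the tax, 282 − 2P = P + 234 gives 3P = 48, so P* = £16 and Q* = 250.
With the tax collected from suppliers, supply shifts: Qs = (P − 19.5) + 234.
Solving gives Q = 237 with buyers paying £22.5 and suppliers receiving £3 (the £19.5 wedge).
The less price-elastic side of the market bears the larger share of a per-unit tax.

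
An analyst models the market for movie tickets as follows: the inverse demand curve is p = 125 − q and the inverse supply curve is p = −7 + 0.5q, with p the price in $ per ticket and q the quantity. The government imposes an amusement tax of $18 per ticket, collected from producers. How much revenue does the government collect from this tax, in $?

Inverting to q(p) form: qd = 125 − p; qs = 2p + 14.
Without the tax, 125 − p = 2p + 14 gives 3p = 111, so p* = $37 and q* = 88.
With the tax collected from producers, supply shifts: qs = 2(p − 18) + 14.
New equilibrium: buyers pay $49, producers receive $31, q = 76. (Wedge: pb − ps = 18.)
Revenue = t · Q = 18 · 76 = $1368.

Tax revenue = $1368.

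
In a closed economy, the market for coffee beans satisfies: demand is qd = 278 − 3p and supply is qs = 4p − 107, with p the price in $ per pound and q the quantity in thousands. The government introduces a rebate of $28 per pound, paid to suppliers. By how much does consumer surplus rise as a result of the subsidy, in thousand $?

Consumer surplus rises by $2192 thousand.

Without the subsidy, 278 − 3p = 4p − 107 gives 7p = 385, so p* = $55 and q* = 113.
With a per-unit subsidy paid to suppliers, each receives p + 28 per unit sold, so supply becomes qs = 4(p + 28) − 107.
Solving gives q = 161 with buyers paying $39 and suppliers receiving $67 (the $28 wedge).
ΔCS is the trapezoid between Q = 161 and Q = 113 of height $16: ½ · (113 + 161) · 16 = $2192.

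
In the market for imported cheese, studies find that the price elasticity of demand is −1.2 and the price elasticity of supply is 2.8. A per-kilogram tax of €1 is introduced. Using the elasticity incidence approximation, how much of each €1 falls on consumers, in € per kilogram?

Incidence ratio: consumers' share ≈ εs / (εs + |εd|) = 2.8 / (2.8 + 1.2) = 0.7.
So consumers bear ≈ 0.7 × €1 = €0.7; suppliers bear €0.3.

Consumers bear ≈ €0.7 per kilogram.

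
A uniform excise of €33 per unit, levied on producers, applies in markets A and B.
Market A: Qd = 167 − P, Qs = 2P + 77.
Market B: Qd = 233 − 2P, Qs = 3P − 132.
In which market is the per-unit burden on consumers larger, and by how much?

Market A, by €2.2.

Market A: pre-tax P* = €30, Q* = 137; post-tax Q = 115; per-unit burden on consumers = €22.
Market B: pre-tax P* = €73, Q* = 87; post-tax Q = 47.4; per-unit burden on consumers = €19.8.
Difference: €22 vs €19.8 → market A is larger by €2.2.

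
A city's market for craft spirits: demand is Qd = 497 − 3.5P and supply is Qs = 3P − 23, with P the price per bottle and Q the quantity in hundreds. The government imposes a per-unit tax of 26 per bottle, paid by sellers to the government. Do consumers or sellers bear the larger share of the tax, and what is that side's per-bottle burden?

Sellers bear the larger share: 14 per bottle.

Without the tax, 497 − 3.5P = 3P − 23 gives 6.5P = 520, so P* = 80 and Q* = 217.
With the tax collected from sellers, supply shifts: Qs = 3(P − 26) − 23.
Solving gives Q = 175 with consumers paying 92 and sellers receiving 66 (the 26 wedge).
Per-bottle burden: consumers 12, sellers 14.
Sellers take the larger share because supply is less price-elastic here (demand slope 3.5 vs supply slope 3).
The less price-elastic side of the market bears the larger share of a per-unit tax.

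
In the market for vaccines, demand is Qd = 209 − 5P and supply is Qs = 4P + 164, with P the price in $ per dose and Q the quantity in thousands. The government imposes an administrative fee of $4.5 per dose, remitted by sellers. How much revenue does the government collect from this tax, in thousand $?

Without the tax, 209 − 5P = 4P + 164 gives 9P = 45, so P* = $5 and Q* = 184.
With the tax collected from sellers, supply shifts: Qs = 4(P − 4.5) + 164.
Solving gives Q = 174 with consumers paying $7 and sellers receiving $2.5 (the $4.5 wedge).
Revenue = t · Q = 4.5 · 174 = $783.

Tax revenue = $783 thousand.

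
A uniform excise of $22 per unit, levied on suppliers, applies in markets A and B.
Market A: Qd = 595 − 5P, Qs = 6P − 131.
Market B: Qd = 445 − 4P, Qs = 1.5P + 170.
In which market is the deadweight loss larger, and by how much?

Market A: pre-tax P* = $66, Q* = 265; post-tax Q = 205; deadweight loss = $660.
Market B: pre-tax P* = $50, Q* = 245; post-tax Q = 221; deadweight loss = $264.
Difference: $660 vs $264 → market A is larger by $396.

Market A, by $396.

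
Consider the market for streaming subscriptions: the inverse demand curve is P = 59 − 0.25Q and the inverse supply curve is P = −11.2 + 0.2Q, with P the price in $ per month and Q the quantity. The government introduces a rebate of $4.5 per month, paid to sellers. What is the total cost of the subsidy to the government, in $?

Government outlay = $747.

Inverting to Q(P) form: Qd = 236 − 4P; Qs = 5P + 56.
Before the subsidy: set 236 − 4P = 5P + 56 → P* = $20, Q* = 156.
With a per-unit subsidy paid to sellers, each receives P + 4.5 per unit sold, so supply becomes Qs = 5(P + 4.5) + 56.
Solving gives Q = 166 with buyers paying $17.5 and sellers receiving $22 (the $4.5 wedge).
Outlay = t · Q = 4.5 · 166 = $747.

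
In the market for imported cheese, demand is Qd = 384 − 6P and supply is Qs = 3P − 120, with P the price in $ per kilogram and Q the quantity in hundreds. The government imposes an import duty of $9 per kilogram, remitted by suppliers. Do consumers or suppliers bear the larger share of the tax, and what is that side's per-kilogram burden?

Suppliers bear the larger share: $6 per kilogram.

Before the tax: set 384 − 6P = 3P − 120 → P* = $56, Q* = 48.
With the tax collected from suppliers, supply shifts: Qs = 3(P − 9) − 120.
Solving gives Q = 30 with consumers paying $59 and suppliers receiving $50 (the $9 wedge).
Per-kilogram burden: consumers $3, suppliers $6.
Suppliers take the larger share because supply is less price-elastic here (demand slope 6 vs supply slope 3).
The less price-elastic side of the market bears the larger share of a per-unit tax.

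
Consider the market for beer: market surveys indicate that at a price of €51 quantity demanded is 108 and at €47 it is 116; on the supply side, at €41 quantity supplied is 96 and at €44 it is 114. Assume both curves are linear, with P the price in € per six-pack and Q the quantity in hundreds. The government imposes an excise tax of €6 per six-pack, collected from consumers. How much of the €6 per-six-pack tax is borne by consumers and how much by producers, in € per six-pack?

Consumers bear €4.5 per six-pack; producers bear €1.5 per six-pack.

Demand slope: (116 − 108)/(47 − 51) = -2, so Qd = 210 − 2P.
Supply slope: (114 − 96)/(44 − 41) = 6, so Qs = 6P − 150.
Without the tax, 210 − 2P = 6P − 150 gives 8P = 360, so P* = €45 and Q* = 120.
With the tax collected from consumers, demand (in seller-price terms) shifts: Qd = 210 − 2(P + 6).
New equilibrium: consumers pay €49.5, producers receive €43.5, Q = 111. (Wedge: Pb − Ps = 6.)
Burden on consumers: €4.5; on producers: €1.5. (They sum to €6.)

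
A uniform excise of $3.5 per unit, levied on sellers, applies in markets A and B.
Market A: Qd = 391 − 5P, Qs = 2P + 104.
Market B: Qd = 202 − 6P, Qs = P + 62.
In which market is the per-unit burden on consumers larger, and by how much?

Market A: pre-tax P* = $41, Q* = 186; post-tax Q = 181; per-unit burden on consumers = $1.
Market B: pre-tax P* = $20, Q* = 82; post-tax Q = 79; per-unit burden on consumers = $0.5.
Difference: $1 vs $0.5 → market A is larger by $0.5.

Market A, by $0.5.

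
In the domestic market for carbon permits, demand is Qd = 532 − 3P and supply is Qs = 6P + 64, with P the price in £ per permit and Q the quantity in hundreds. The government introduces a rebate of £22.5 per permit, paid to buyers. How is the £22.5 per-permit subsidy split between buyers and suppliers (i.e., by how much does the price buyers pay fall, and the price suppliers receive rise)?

Buyers gain £15 per permit; suppliers gain £7.5 per permit.

Without the subsidy, 532 − 3P = 6P + 64 gives 9P = 468, so P* = £52 and Q* = 376.
With a per-unit subsidy paid to buyers, each effectively pays P − 22.5, so demand becomes Qd = 532 − 3(P − 22.5).
New equilibrium: buyers pay £37, suppliers receive £59.5, Q = 421. (Wedge: Pb − Ps = −22.5.)
Gain to buyers: £15; to suppliers: £7.5. (They sum to £22.5.)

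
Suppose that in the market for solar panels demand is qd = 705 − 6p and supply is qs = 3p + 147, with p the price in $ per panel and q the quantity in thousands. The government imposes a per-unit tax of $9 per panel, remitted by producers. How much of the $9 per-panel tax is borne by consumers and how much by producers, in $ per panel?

Consumers bear $3 per panel; producers bear $6 per panel.

Without the tax, 705 − 6p = 3p + 147 gives 9p = 558, so p* = $62 and q* = 333.
With the tax collected from producers, supply shifts: qs = 3(p − 9) + 147.
New equilibrium: consumers pay $65, producers receive $56, q = 315. (Wedge: pb − ps = 9.)
Burden on consumers: $3; on producers: $6. (They sum to $9.)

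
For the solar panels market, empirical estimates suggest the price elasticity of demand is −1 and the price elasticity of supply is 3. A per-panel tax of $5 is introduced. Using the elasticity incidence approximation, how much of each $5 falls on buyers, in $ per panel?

Incidence ratio: buyers' share ≈ εs / (εs + |εd|) = 3 / (3 + 1) = 0.75.
So buyers bear ≈ 0.75 × $5 = $3.75; suppliers bear $1.25.

Buyers bear ≈ $3.75 per panel.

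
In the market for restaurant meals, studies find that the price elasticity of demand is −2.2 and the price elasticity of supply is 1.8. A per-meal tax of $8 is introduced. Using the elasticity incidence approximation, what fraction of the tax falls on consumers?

Incidence ratio: consumers' share ≈ εs / (εs + |εd|) = 1.8 / (1.8 + 2.2) = 0.45.
Supply is the less elastic side, so consumers bear the smaller share.

Consumers' share ≈ 0.45.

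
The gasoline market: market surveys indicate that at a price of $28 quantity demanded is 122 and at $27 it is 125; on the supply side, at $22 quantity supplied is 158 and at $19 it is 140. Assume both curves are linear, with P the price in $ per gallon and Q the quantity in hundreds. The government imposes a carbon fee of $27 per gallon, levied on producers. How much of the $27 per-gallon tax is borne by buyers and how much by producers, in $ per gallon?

Buyers bear $18 per gallon; producers bear $9 per gallon.

Demand slope: (125 − 122)/(27 − 28) = -3, so Qd = 206 − 3P.
Supply slope: (140 − 158)/(19 − 22) = 6, so Qs = 6P + 26.
Without the tax, 206 − 3P = 6P + 26 gives 9P = 180, so P* = $20 and Q* = 146.
With the tax collected from producers, supply shifts: Qs = 6(P − 27) + 26.
New equilibrium: buyers pay $38, producers receive $11, Q = 92. (Wedge: Pb − Ps = 27.)
Burden on buyers: $18; on producers: $9. (They sum to $27.)
The less price-elastic side of the market bears the larger share of a per-unit tax.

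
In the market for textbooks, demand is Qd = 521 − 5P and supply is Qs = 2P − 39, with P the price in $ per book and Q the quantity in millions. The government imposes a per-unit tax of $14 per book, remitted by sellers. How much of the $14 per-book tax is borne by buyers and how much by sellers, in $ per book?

Without the tax, 521 − 5P = 2P − 39 gives 7P = 560, so P* = $80 and Q* = 121.
With the tax collected from sellers, supply shifts: Qs = 2(P − 14) − 39.
New equilibrium: buyers pay $84, sellers receive $70, Q = 101. (Wedge: Pb − Ps = 14.)
Burden on buyers: $4; on sellers: $10. (They sum to $14.)

Buyers bear $4 per book; sellers bear $10 per book.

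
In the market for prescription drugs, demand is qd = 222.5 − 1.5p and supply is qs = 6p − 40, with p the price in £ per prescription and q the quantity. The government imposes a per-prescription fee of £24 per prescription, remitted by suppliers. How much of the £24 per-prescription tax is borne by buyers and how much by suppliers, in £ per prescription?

Before the tax: set 222.5 − 1.5p = 6p − 40 → p* = £35, q* = 170.
With the tax collected from suppliers, supply shifts: qs = 6(p − 24) − 40.
New equilibrium: buyers pay £54.2, suppliers receive £30.2, q = 141.2. (Wedge: pb − ps = 24.)
Burden on buyers: £19.2; on suppliers: £4.8. (They sum to £24.)

Buyers bear £19.2 per prescription; suppliers bear £4.8 per prescription.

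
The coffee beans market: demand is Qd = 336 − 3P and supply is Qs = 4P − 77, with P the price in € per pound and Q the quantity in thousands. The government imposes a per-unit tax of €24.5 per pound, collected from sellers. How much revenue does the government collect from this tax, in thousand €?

Without the tax, 336 − 3P = 4P − 77 gives 7P = 413, so P* = €59 and Q* = 159.
With the tax collected from sellers, supply shifts: Qs = 4(P − 24.5) − 77.
Solving gives Q = 117 with consumers paying €73 and sellers receiving €48.5 (the €24.5 wedge).
Revenue = t · Q = 24.5 · 117 = €2866.5.

Tax revenue = €2866.5 thousand.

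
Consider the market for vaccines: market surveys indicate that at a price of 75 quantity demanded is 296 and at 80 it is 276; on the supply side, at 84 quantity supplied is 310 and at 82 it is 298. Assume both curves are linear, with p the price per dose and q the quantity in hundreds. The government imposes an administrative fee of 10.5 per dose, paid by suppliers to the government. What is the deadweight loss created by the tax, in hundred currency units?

Demand slope: (276 − 296)/(80 − 75) = -4, so qd = 596 − 4p.
Supply slope: (298 − 310)/(82 − 84) = 6, so qs = 6p − 194.
Before the tax: set 596 − 4p = 6p − 194 → p* = 79, q* = 280.
With the tax collected from suppliers, supply shifts: qs = 6(p − 10.5) − 194.
Solving gives q = 254.8 with buyers paying 85.3 and suppliers receiving 74.8 (the 10.5 wedge).
Quantity falls by |ΔQ| = |280 − 254.8| = 25.2.
DWL = ½ · t · |ΔQ| = ½ · 10.5 · 25.2 = 132.3.

Deadweight loss = 132.3 hundred.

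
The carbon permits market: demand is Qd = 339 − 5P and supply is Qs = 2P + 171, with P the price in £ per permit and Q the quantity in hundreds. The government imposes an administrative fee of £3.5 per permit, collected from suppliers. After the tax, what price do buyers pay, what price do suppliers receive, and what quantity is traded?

Before the tax: set 339 − 5P = 2P + 171 → P* = £24, Q* = 219.
With the tax collected from suppliers, supply shifts: Qs = 2(P − 3.5) + 171.
Solving gives Q = 214 with buyers paying £25 and suppliers receiving £21.5 (the £3.5 wedge).
The less price-elastic side of the market bears the larger share of a per-unit tax.

Buyers pay £25; suppliers receive £21.5; quantity = 214.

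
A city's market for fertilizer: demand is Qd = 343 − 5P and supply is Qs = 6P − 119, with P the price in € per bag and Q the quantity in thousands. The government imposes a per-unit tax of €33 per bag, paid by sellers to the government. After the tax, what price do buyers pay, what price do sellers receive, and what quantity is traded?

Before the tax: set 343 − 5P = 6P − 119 → P* = €42, Q* = 133.
With the tax collected from sellers, supply shifts: Qs = 6(P − 33) − 119.
New equilibrium: buyers pay €60, sellers receive €27, Q = 43. (Wedge: Pb − Ps = 33.)
The less price-elastic side of the market bears the larger share of a per-unit tax.

Buyers pay €60; sellers receive €27; quantity = 43.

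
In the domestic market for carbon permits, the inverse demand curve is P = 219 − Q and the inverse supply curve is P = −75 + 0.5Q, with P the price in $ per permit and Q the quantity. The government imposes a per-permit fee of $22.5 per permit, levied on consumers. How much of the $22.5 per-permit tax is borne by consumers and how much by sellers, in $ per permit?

Rewrite in direct form: Qd = 219 − P and Qs = 2P + 150.
Before the tax: set 219 − P = 2P + 150 → P* = $23, Q* = 196.
With the tax collected from consumers, demand (in seller-price terms) shifts: Qd = 219 − (P + 22.5).
New equilibrium: consumers pay $38, sellers receive $15.5, Q = 181. (Wedge: Pb − Ps = 22.5.)
Burden on consumers: $15; on sellers: $7.5. (They sum to $22.5.)
The less price-elastic side of the market bears the larger share of a per-unit tax.

Consumers bear $15 per permit; sellers bear $7.5 per permit.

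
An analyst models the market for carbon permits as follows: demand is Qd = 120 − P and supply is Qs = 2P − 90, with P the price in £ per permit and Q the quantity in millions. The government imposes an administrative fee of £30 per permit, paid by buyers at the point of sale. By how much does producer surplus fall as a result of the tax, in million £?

Producer surplus falls by £400 million.

Before the tax: set 120 − P = 2P − 90 → P* = £70, Q* = 50.
With the tax collected from buyers, demand (in seller-price terms) shifts: Qd = 120 − (P + 30).
Solving gives Q = 30 with buyers paying £90 and producers receiving £60 (the £30 wedge).
ΔPS is the trapezoid between Q = 30 and Q = 50 of height £10: ½ · (50 + 30) · 10 = £400.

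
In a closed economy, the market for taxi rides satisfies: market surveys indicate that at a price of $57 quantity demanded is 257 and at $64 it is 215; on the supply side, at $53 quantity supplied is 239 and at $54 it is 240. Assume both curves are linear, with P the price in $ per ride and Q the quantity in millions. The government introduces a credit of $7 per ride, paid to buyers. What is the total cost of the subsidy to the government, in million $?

Government outlay = $1757 million.

Demand slope: (215 − 257)/(64 − 57) = -6, so Qd = 599 − 6P.
Supply slope: (240 − 239)/(54 − 53) = 1, so Qs = P + 186.
Without the subsidy, 599 − 6P = P + 186 gives 7P = 413, so P* = $59 and Q* = 245.
With a per-unit subsidy paid to buyers, each effectively pays P − 7, so demand becomes Qd = 599 − 6(P − 7).
Solving gives Q = 251 with buyers paying $58 and sellers receiving $65 (the $7 wedge).
Outlay = t · Q = 7 · 251 = $1757.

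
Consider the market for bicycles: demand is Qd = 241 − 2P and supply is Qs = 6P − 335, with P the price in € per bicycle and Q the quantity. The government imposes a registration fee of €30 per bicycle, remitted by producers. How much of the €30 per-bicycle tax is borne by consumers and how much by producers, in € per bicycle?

Consumers bear €22.5 per bicycle; producers bear €7.5 per bicycle.

Before the tax: set 241 − 2P = 6P − 335 → P* = €72, Q* = 97.
With the tax collected from producers, supply shifts: Qs = 6(P − 30) − 335.
New equilibrium: consumers pay €94.5, producers receive €64.5, Q = 52. (Wedge: Pb − Ps = 30.)
Burden on consumers: €22.5; on producers: €7.5. (They sum to €30.)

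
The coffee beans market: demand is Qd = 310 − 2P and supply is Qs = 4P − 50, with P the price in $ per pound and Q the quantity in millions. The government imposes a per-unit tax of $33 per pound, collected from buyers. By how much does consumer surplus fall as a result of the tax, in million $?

Before the tax: set 310 − 2P = 4P − 50 → P* = $60, Q* = 190.
With the tax collected from buyers, demand (in seller-price terms) shifts: Qd = 310 − 2(P + 33).
New equilibrium: buyers pay $82, sellers receive $49, Q = 146. (Wedge: Pb − Ps = 33.)
ΔCS is the trapezoid between Q = 146 and Q = 190 of height $22: ½ · (190 + 146) · 22 = $3696.

Consumer surplus falls by $3696 million.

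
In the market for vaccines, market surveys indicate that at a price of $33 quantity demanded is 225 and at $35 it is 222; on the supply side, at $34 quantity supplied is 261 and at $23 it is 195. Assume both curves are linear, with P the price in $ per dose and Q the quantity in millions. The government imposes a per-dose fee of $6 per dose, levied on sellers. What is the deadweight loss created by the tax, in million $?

Demand slope: (222 − 225)/(35 − 33) = -1.5, so Qd = 274.5 − 1.5P.
Supply slope: (195 − 261)/(23 − 34) = 6, so Qs = 6P + 57.
Before the tax: set 274.5 − 1.5P = 6P + 57 → P* = $29, Q* = 231.
With the tax collected from sellers, supply shifts: Qs = 6(P − 6) + 57.
Solving gives Q = 223.8 with buyers paying $33.8 and sellers receiving $27.8 (the $6 wedge).
Quantity falls by |ΔQ| = |231 − 223.8| = 7.2.
DWL = ½ · t · |ΔQ| = ½ · 6 · 7.2 = $21.6.

Deadweight loss = $21.6 million.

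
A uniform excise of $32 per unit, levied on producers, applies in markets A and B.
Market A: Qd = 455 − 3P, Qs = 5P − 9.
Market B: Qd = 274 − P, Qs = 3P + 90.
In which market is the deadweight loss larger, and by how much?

Market A: pre-tax P* = $58, Q* = 281; post-tax Q = 221; deadweight loss = $960.
Market B: pre-tax P* = $46, Q* = 228; post-tax Q = 204; deadweight loss = $384.
Difference: $960 vs $384 → market A is larger by $576.

Market A, by $576.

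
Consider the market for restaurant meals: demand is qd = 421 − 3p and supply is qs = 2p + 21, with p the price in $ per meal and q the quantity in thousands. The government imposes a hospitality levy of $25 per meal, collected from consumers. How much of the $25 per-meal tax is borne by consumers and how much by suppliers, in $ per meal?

Before the tax: set 421 − 3p = 2p + 21 → p* = $80, q* = 181.
With the tax collected from consumers, demand (in seller-price terms) shifts: qd = 421 − 3(p + 25).
New equilibrium: consumers pay $90, suppliers receive $65, q = 151. (Wedge: pb − ps = 25.)
Burden on consumers: $10; on suppliers: $15. (They sum to $25.)
The less price-elastic side of the market bears the larger share of a per-unit tax.

Consumers bear $10 per meal; suppliers bear $15 per meal.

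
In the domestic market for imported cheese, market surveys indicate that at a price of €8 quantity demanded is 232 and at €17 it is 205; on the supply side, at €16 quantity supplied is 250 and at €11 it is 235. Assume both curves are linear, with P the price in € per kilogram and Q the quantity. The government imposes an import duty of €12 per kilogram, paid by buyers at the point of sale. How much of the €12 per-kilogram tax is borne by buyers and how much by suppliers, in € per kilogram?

Buyers bear €6 per kilogram; suppliers bear €6 per kilogram.

Demand slope: (205 − 232)/(17 − 8) = -3, so Qd = 256 − 3P.
Supply slope: (235 − 250)/(11 − 16) = 3, so Qs = 3P + 202.
Without the tax, 256 − 3P = 3P + 202 gives 6P = 54, so P* = €9 and Q* = 229.
With the tax collected from buyers, demand (in seller-price terms) shifts: Qd = 256 − 3(P + 12).
Solving gives Q = 211 with buyers paying €15 and suppliers receiving €3 (the €12 wedge).
Burden on buyers: €6; on suppliers: €6. (They sum to €12.)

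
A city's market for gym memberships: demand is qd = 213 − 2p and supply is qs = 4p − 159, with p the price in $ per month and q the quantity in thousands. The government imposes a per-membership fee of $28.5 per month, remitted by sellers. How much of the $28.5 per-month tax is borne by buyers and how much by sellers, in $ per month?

Buyers bear $19 per month; sellers bear $9.5 per month.

Without the tax, 213 − 2p = 4p − 159 gives 6p = 372, so p* = $62 and q* = 89.
With the tax collected from sellers, supply shifts: qs = 4(p − 28.5) − 159.
Solving gives q = 51 with buyers paying $81 and sellers receiving $52.5 (the $28.5 wedge).
Burden on buyers: $19; on sellers: $9.5. (They sum to $28.5.)
The less price-elastic side of the market bears the larger share of a per-unit tax.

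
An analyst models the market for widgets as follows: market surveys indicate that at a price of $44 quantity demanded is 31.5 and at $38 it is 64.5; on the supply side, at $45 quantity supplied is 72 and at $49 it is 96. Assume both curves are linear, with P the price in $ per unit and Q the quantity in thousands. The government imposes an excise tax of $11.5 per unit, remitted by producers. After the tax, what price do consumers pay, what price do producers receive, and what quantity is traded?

Consumers pay $47; producers receive $35.5; quantity = 15.

Demand slope: (64.5 − 31.5)/(38 − 44) = -5.5, so Qd = 273.5 − 5.5P.
Supply slope: (96 − 72)/(49 − 45) = 6, so Qs = 6P − 198.
Before the tax: set 273.5 − 5.5P = 6P − 198 → P* = $41, Q* = 48.
With the tax collected from producers, supply shifts: Qs = 6(P − 11.5) − 198.
New equilibrium: consumers pay $47, producers receive $35.5, Q = 15. (Wedge: Pb − Ps = 11.5.)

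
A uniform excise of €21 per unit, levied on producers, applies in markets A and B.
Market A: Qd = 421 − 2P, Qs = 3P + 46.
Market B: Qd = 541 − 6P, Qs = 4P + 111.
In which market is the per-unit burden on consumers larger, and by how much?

Market A, by €4.2.

Market A: pre-tax P* = €75, Q* = 271; post-tax Q = 245.8; per-unit burden on consumers = €12.6.
Market B: pre-tax P* = €43, Q* = 283; post-tax Q = 232.6; per-unit burden on consumers = €8.4.
Difference: €12.6 vs €8.4 → market A is larger by €4.2.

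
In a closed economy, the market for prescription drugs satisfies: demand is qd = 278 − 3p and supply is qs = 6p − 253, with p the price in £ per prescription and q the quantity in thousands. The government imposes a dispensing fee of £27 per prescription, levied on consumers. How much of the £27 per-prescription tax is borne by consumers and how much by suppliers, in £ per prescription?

Before the tax: set 278 − 3p = 6p − 253 → p* = £59, q* = 101.
With the tax collected from consumers, demand (in seller-price terms) shifts: qd = 278 − 3(p + 27).
Solving gives q = 47 with consumers paying £77 and suppliers receiving £50 (the £27 wedge).
Burden on consumers: £18; on suppliers: £9. (They sum to £27.)

Consumers bear £18 per prescription; suppliers bear £9 per prescription.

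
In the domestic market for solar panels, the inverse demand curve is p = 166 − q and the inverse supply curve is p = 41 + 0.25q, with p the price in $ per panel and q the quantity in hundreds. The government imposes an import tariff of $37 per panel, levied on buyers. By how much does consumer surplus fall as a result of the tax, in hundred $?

Consumer surplus falls by $2521.92 hundred.

Inverting to q(p) form: qd = 166 − p; qs = 4p − 164.
Without the tax, 166 − p = 4p − 164 gives 5p = 330, so p* = $66 and q* = 100.
With the tax collected from buyers, demand (in seller-price terms) shifts: qd = 166 − (p + 37).
Solving gives q = 70.4 with buyers paying $95.6 and producers receiving $58.6 (the $37 wedge).
ΔCS is the trapezoid between Q = 70.4 and Q = 100 of height $29.6: ½ · (100 + 70.4) · 29.6 = $2521.92.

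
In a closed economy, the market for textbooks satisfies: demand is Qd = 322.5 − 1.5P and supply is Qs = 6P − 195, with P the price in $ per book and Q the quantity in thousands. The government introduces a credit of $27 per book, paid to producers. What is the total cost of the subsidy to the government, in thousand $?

Without the subsidy, 322.5 − 1.5P = 6P − 195 gives 7.5P = 517.5, so P* = $69 and Q* = 219.
With a per-unit subsidy paid to producers, each receives P + 27 per unit sold, so supply becomes Qs = 6(P + 27) − 195.
Solving gives Q = 251.4 with consumers paying $47.4 and producers receiving $74.4 (the $27 wedge).
Outlay = t · Q = 27 · 251.4 = $6787.8.

Government outlay = $6787.8 thousand.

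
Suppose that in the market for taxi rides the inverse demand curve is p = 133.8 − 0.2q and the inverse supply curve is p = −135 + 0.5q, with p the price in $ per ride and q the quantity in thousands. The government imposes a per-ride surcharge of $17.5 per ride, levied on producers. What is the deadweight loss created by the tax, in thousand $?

Deadweight loss = $218.75 thousand.

Inverting to q(p) form: qd = 669 − 5p; qs = 2p + 270.
Before the tax: set 669 − 5p = 2p + 270 → p* = $57, q* = 384.
With the tax collected from producers, supply shifts: qs = 2(p − 17.5) + 270.
New equilibrium: buyers pay $62, producers receive $44.5, q = 359. (Wedge: pb − ps = 17.5.)
Quantity falls by |ΔQ| = |384 − 359| = 25.
DWL = ½ · t · |ΔQ| = ½ · 17.5 · 25 = $218.75.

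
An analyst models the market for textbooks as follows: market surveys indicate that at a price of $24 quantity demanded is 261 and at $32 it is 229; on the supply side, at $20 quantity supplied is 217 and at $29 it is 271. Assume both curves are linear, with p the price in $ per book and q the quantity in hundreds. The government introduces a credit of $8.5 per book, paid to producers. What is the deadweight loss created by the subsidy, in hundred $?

Demand slope: (229 − 261)/(32 − 24) = -4, so qd = 357 − 4p.
Supply slope: (271 − 217)/(29 − 20) = 6, so qs = 6p + 97.
Without the subsidy, 357 − 4p = 6p + 97 gives 10p = 260, so p* = $26 and q* = 253.
With a per-unit subsidy paid to producers, each receives p + 8.5 per unit sold, so supply becomes qs = 6(p + 8.5) + 97.
New equilibrium: consumers pay $20.9, producers receive $29.4, q = 273.4. (Wedge: pb − ps = −8.5.)
Quantity rises by |ΔQ| = |253 − 273.4| = 20.4.
DWL = ½ · t · |ΔQ| = ½ · 8.5 · 20.4 = $86.7.

Deadweight loss = $86.7 hundred.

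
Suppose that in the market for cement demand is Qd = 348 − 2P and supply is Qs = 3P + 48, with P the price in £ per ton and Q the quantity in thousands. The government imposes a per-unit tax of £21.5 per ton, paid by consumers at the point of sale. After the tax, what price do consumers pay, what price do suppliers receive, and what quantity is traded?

Consumers pay £72.9; suppliers receive £51.4; quantity = 202.2.

Without the tax, 348 − 2P = 3P + 48 gives 5P = 300, so P* = £60 and Q* = 228.
With the tax collected from consumers, demand (in seller-price terms) shifts: Qd = 348 − 2(P + 21.5).
Solving gives Q = 202.2 with consumers paying £72.9 and suppliers receiving £51.4 (the £21.5 wedge).
The less price-elastic side of the market bears the larger share of a per-unit tax.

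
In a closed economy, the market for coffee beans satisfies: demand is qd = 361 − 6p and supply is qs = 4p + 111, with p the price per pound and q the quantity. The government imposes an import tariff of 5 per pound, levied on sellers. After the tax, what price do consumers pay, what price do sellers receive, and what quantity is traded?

Before the tax: set 361 − 6p = 4p + 111 → p* = 25, q* = 211.
With the tax collected from sellers, supply shifts: qs = 4(p − 5) + 111.
New equilibrium: consumers pay 27, sellers receive 22, q = 199. (Wedge: pb − ps = 5.)
The less price-elastic side of the market bears the larger share of a per-unit tax.

Consumers pay 27; sellers receive 22; quantity = 199.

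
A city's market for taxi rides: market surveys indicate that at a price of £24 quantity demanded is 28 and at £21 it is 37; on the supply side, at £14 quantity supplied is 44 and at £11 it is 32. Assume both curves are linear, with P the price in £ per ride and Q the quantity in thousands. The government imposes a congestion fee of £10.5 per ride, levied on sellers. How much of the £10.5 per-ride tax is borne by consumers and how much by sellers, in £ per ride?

Consumers bear £6 per ride; sellers bear £4.5 per ride.

Demand slope: (37 − 28)/(21 − 24) = -3, so Qd = 100 − 3P.
Supply slope: (32 − 44)/(11 − 14) = 4, so Qs = 4P − 12.
Without the tax, 100 − 3P = 4P − 12 gives 7P = 112, so P* = £16 and Q* = 52.
With the tax collected from sellers, supply shifts: Qs = 4(P − 10.5) − 12.
New equilibrium: consumers pay £22, sellers receive £11.5, Q = 34. (Wedge: Pb − Ps = 10.5.)
Burden on consumers: £6; on sellers: £4.5. (They sum to £10.5.)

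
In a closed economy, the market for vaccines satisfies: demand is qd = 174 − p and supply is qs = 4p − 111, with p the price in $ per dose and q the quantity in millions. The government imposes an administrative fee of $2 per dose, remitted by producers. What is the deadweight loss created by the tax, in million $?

Without the tax, 174 − p = 4p − 111 gives 5p = 285, so p* = $57 and q* = 117.
With the tax collected from producers, supply shifts: qs = 4(p − 2) − 111.
New equilibrium: consumers pay $58.6, producers receive $56.6, q = 115.4. (Wedge: pb − ps = 2.)
Quantity falls by |ΔQ| = |117 − 115.4| = 1.6.
DWL = ½ · t · |ΔQ| = ½ · 2 · 1.6 = $1.6.

Deadweight loss = $1.6 million.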